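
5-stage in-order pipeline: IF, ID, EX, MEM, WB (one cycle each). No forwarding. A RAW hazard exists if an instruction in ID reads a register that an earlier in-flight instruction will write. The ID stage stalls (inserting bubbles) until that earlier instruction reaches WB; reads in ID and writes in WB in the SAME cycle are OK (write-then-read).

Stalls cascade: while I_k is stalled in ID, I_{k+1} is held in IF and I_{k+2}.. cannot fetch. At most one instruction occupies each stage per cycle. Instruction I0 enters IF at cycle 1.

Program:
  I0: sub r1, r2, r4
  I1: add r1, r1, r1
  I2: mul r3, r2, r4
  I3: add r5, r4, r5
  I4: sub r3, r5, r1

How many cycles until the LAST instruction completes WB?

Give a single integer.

I0 sub r1 <- r2,r4: IF@1 ID@2 stall=0 (-) EX@3 MEM@4 WB@5
I1 add r1 <- r1,r1: IF@2 ID@3 stall=2 (RAW on I0.r1 (WB@5)) EX@6 MEM@7 WB@8
I2 mul r3 <- r2,r4: IF@3 ID@6 stall=0 (-) EX@7 MEM@8 WB@9
I3 add r5 <- r4,r5: IF@6 ID@7 stall=0 (-) EX@8 MEM@9 WB@10
I4 sub r3 <- r5,r1: IF@7 ID@8 stall=2 (RAW on I3.r5 (WB@10)) EX@11 MEM@12 WB@13

Answer: 13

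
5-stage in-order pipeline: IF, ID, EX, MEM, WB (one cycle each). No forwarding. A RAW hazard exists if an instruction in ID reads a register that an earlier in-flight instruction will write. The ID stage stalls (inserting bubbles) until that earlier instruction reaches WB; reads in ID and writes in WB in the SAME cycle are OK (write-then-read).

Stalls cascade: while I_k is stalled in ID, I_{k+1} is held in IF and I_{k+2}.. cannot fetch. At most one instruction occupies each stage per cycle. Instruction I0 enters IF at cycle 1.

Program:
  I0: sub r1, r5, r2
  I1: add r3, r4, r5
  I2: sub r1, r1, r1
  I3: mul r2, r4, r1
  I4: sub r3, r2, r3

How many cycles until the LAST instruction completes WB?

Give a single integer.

Answer: 14

Derivation:
I0 sub r1 <- r5,r2: IF@1 ID@2 stall=0 (-) EX@3 MEM@4 WB@5
I1 add r3 <- r4,r5: IF@2 ID@3 stall=0 (-) EX@4 MEM@5 WB@6
I2 sub r1 <- r1,r1: IF@3 ID@4 stall=1 (RAW on I0.r1 (WB@5)) EX@6 MEM@7 WB@8
I3 mul r2 <- r4,r1: IF@4 ID@6 stall=2 (RAW on I2.r1 (WB@8)) EX@9 MEM@10 WB@11
I4 sub r3 <- r2,r3: IF@6 ID@9 stall=2 (RAW on I3.r2 (WB@11)) EX@12 MEM@13 WB@14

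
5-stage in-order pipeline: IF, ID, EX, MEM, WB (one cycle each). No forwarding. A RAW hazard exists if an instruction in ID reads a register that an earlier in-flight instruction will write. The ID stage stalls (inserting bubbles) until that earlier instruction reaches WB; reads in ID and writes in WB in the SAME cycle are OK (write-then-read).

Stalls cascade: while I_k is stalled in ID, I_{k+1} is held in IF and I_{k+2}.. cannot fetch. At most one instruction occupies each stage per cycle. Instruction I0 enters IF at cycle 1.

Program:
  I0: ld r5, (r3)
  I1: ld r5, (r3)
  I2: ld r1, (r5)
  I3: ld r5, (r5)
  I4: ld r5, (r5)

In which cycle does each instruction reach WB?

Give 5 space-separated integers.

Answer: 5 6 9 10 13

Derivation:
I0 ld r5 <- r3: IF@1 ID@2 stall=0 (-) EX@3 MEM@4 WB@5
I1 ld r5 <- r3: IF@2 ID@3 stall=0 (-) EX@4 MEM@5 WB@6
I2 ld r1 <- r5: IF@3 ID@4 stall=2 (RAW on I1.r5 (WB@6)) EX@7 MEM@8 WB@9
I3 ld r5 <- r5: IF@4 ID@7 stall=0 (-) EX@8 MEM@9 WB@10
I4 ld r5 <- r5: IF@7 ID@8 stall=2 (RAW on I3.r5 (WB@10)) EX@11 MEM@12 WB@13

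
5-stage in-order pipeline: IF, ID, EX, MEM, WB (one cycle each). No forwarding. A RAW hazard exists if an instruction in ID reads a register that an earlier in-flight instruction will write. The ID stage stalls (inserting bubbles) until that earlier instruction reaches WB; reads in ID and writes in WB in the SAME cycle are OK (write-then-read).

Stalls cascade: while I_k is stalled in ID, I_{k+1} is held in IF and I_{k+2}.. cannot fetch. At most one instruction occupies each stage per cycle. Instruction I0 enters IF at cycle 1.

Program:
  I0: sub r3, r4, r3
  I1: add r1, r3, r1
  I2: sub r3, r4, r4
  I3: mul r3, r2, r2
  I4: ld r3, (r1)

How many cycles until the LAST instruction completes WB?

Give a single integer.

I0 sub r3 <- r4,r3: IF@1 ID@2 stall=0 (-) EX@3 MEM@4 WB@5
I1 add r1 <- r3,r1: IF@2 ID@3 stall=2 (RAW on I0.r3 (WB@5)) EX@6 MEM@7 WB@8
I2 sub r3 <- r4,r4: IF@3 ID@6 stall=0 (-) EX@7 MEM@8 WB@9
I3 mul r3 <- r2,r2: IF@6 ID@7 stall=0 (-) EX@8 MEM@9 WB@10
I4 ld r3 <- r1: IF@7 ID@8 stall=0 (-) EX@9 MEM@10 WB@11

Answer: 11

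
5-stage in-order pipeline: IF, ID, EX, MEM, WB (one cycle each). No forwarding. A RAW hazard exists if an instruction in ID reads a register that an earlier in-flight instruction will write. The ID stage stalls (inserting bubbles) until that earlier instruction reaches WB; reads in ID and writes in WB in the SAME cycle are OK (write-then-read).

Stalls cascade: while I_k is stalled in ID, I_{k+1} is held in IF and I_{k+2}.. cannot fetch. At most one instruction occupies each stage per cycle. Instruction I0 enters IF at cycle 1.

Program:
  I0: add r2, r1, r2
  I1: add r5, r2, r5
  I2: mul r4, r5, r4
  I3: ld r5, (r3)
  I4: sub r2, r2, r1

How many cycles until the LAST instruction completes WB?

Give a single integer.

Answer: 13

Derivation:
I0 add r2 <- r1,r2: IF@1 ID@2 stall=0 (-) EX@3 MEM@4 WB@5
I1 add r5 <- r2,r5: IF@2 ID@3 stall=2 (RAW on I0.r2 (WB@5)) EX@6 MEM@7 WB@8
I2 mul r4 <- r5,r4: IF@3 ID@6 stall=2 (RAW on I1.r5 (WB@8)) EX@9 MEM@10 WB@11
I3 ld r5 <- r3: IF@6 ID@9 stall=0 (-) EX@10 MEM@11 WB@12
I4 sub r2 <- r2,r1: IF@9 ID@10 stall=0 (-) EX@11 MEM@12 WB@13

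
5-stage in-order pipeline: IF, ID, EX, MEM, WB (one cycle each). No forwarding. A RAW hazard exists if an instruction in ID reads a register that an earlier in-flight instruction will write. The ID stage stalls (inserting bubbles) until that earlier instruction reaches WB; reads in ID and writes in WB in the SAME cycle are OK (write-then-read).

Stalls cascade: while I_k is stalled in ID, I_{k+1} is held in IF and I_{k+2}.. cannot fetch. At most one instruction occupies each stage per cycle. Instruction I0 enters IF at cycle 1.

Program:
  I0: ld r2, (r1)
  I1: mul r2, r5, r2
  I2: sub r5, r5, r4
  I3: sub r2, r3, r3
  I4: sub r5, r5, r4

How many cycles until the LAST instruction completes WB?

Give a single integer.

Answer: 12

Derivation:
I0 ld r2 <- r1: IF@1 ID@2 stall=0 (-) EX@3 MEM@4 WB@5
I1 mul r2 <- r5,r2: IF@2 ID@3 stall=2 (RAW on I0.r2 (WB@5)) EX@6 MEM@7 WB@8
I2 sub r5 <- r5,r4: IF@3 ID@6 stall=0 (-) EX@7 MEM@8 WB@9
I3 sub r2 <- r3,r3: IF@6 ID@7 stall=0 (-) EX@8 MEM@9 WB@10
I4 sub r5 <- r5,r4: IF@7 ID@8 stall=1 (RAW on I2.r5 (WB@9)) EX@10 MEM@11 WB@12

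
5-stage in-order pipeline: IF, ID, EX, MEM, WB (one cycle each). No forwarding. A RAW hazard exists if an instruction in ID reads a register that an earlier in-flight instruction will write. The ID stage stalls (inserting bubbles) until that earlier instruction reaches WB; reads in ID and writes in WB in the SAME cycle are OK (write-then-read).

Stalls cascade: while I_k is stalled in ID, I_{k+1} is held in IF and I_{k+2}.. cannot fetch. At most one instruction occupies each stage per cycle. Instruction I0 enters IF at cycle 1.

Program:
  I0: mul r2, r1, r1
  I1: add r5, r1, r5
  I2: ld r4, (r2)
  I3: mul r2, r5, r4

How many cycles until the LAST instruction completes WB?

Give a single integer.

Answer: 11

Derivation:
I0 mul r2 <- r1,r1: IF@1 ID@2 stall=0 (-) EX@3 MEM@4 WB@5
I1 add r5 <- r1,r5: IF@2 ID@3 stall=0 (-) EX@4 MEM@5 WB@6
I2 ld r4 <- r2: IF@3 ID@4 stall=1 (RAW on I0.r2 (WB@5)) EX@6 MEM@7 WB@8
I3 mul r2 <- r5,r4: IF@4 ID@6 stall=2 (RAW on I2.r4 (WB@8)) EX@9 MEM@10 WB@11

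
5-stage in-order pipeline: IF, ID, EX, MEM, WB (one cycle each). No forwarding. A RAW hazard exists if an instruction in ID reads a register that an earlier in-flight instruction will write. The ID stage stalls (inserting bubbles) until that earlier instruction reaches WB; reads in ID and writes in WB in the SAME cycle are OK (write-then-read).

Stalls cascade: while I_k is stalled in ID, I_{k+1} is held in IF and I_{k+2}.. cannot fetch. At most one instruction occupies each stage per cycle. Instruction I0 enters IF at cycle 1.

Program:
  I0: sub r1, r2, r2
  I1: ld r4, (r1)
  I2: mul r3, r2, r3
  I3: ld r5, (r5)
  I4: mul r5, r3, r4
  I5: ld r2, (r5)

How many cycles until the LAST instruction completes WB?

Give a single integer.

I0 sub r1 <- r2,r2: IF@1 ID@2 stall=0 (-) EX@3 MEM@4 WB@5
I1 ld r4 <- r1: IF@2 ID@3 stall=2 (RAW on I0.r1 (WB@5)) EX@6 MEM@7 WB@8
I2 mul r3 <- r2,r3: IF@3 ID@6 stall=0 (-) EX@7 MEM@8 WB@9
I3 ld r5 <- r5: IF@6 ID@7 stall=0 (-) EX@8 MEM@9 WB@10
I4 mul r5 <- r3,r4: IF@7 ID@8 stall=1 (RAW on I2.r3 (WB@9)) EX@10 MEM@11 WB@12
I5 ld r2 <- r5: IF@8 ID@10 stall=2 (RAW on I4.r5 (WB@12)) EX@13 MEM@14 WB@15

Answer: 15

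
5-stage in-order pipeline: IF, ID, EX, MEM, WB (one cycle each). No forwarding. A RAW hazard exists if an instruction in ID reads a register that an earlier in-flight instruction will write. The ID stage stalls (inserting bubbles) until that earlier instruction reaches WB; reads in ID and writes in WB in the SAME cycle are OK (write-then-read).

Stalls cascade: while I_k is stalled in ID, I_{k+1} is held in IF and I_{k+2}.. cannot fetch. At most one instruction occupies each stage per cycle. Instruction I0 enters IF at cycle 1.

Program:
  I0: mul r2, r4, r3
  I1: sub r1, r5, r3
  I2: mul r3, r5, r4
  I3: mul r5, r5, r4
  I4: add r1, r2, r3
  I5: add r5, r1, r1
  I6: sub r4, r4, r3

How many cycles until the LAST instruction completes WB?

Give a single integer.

I0 mul r2 <- r4,r3: IF@1 ID@2 stall=0 (-) EX@3 MEM@4 WB@5
I1 sub r1 <- r5,r3: IF@2 ID@3 stall=0 (-) EX@4 MEM@5 WB@6
I2 mul r3 <- r5,r4: IF@3 ID@4 stall=0 (-) EX@5 MEM@6 WB@7
I3 mul r5 <- r5,r4: IF@4 ID@5 stall=0 (-) EX@6 MEM@7 WB@8
I4 add r1 <- r2,r3: IF@5 ID@6 stall=1 (RAW on I2.r3 (WB@7)) EX@8 MEM@9 WB@10
I5 add r5 <- r1,r1: IF@6 ID@8 stall=2 (RAW on I4.r1 (WB@10)) EX@11 MEM@12 WB@13
I6 sub r4 <- r4,r3: IF@8 ID@11 stall=0 (-) EX@12 MEM@13 WB@14

Answer: 14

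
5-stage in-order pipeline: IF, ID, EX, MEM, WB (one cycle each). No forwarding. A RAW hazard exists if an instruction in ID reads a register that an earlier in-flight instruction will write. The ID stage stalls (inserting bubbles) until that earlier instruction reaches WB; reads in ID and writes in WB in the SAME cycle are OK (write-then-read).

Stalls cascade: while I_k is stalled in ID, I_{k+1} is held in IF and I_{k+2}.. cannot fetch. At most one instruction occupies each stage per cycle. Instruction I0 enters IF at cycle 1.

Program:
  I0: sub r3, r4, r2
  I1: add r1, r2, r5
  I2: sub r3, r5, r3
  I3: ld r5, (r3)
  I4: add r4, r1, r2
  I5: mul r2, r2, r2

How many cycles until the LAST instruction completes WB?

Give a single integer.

Answer: 13

Derivation:
I0 sub r3 <- r4,r2: IF@1 ID@2 stall=0 (-) EX@3 MEM@4 WB@5
I1 add r1 <- r2,r5: IF@2 ID@3 stall=0 (-) EX@4 MEM@5 WB@6
I2 sub r3 <- r5,r3: IF@3 ID@4 stall=1 (RAW on I0.r3 (WB@5)) EX@6 MEM@7 WB@8
I3 ld r5 <- r3: IF@4 ID@6 stall=2 (RAW on I2.r3 (WB@8)) EX@9 MEM@10 WB@11
I4 add r4 <- r1,r2: IF@6 ID@9 stall=0 (-) EX@10 MEM@11 WB@12
I5 mul r2 <- r2,r2: IF@9 ID@10 stall=0 (-) EX@11 MEM@12 WB@13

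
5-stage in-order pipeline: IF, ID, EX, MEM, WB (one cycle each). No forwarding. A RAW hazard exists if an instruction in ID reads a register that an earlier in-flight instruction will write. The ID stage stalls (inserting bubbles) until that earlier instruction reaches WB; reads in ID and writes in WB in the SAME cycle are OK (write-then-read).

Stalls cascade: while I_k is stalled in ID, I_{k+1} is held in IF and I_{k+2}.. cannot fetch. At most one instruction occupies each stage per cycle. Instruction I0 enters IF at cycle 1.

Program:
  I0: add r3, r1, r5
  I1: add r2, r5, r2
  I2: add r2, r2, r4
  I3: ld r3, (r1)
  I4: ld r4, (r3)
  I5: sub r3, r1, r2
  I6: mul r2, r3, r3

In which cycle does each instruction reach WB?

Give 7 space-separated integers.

Answer: 5 6 9 10 13 14 17

Derivation:
I0 add r3 <- r1,r5: IF@1 ID@2 stall=0 (-) EX@3 MEM@4 WB@5
I1 add r2 <- r5,r2: IF@2 ID@3 stall=0 (-) EX@4 MEM@5 WB@6
I2 add r2 <- r2,r4: IF@3 ID@4 stall=2 (RAW on I1.r2 (WB@6)) EX@7 MEM@8 WB@9
I3 ld r3 <- r1: IF@4 ID@7 stall=0 (-) EX@8 MEM@9 WB@10
I4 ld r4 <- r3: IF@7 ID@8 stall=2 (RAW on I3.r3 (WB@10)) EX@11 MEM@12 WB@13
I5 sub r3 <- r1,r2: IF@8 ID@11 stall=0 (-) EX@12 MEM@13 WB@14
I6 mul r2 <- r3,r3: IF@11 ID@12 stall=2 (RAW on I5.r3 (WB@14)) EX@15 MEM@16 WB@17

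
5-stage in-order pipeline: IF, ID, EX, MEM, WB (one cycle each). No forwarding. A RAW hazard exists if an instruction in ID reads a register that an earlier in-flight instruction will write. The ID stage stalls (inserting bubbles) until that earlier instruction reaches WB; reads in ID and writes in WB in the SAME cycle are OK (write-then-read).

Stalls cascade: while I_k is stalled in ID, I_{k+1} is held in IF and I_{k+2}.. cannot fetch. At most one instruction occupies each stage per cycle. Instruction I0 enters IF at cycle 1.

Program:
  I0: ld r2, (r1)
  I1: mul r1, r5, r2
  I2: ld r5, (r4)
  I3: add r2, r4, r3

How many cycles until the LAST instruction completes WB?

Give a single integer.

Answer: 10

Derivation:
I0 ld r2 <- r1: IF@1 ID@2 stall=0 (-) EX@3 MEM@4 WB@5
I1 mul r1 <- r5,r2: IF@2 ID@3 stall=2 (RAW on I0.r2 (WB@5)) EX@6 MEM@7 WB@8
I2 ld r5 <- r4: IF@3 ID@6 stall=0 (-) EX@7 MEM@8 WB@9
I3 add r2 <- r4,r3: IF@6 ID@7 stall=0 (-) EX@8 MEM@9 WB@10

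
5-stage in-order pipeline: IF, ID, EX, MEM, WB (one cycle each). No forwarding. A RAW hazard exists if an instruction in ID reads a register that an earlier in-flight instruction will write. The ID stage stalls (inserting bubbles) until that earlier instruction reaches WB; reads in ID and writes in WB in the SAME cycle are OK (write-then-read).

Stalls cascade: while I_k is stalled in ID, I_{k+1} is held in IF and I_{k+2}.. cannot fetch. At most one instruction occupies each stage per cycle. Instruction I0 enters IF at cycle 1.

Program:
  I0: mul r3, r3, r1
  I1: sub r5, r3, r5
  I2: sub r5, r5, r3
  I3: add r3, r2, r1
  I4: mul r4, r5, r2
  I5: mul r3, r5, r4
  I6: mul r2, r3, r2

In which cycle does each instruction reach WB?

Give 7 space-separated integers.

I0 mul r3 <- r3,r1: IF@1 ID@2 stall=0 (-) EX@3 MEM@4 WB@5
I1 sub r5 <- r3,r5: IF@2 ID@3 stall=2 (RAW on I0.r3 (WB@5)) EX@6 MEM@7 WB@8
I2 sub r5 <- r5,r3: IF@3 ID@6 stall=2 (RAW on I1.r5 (WB@8)) EX@9 MEM@10 WB@11
I3 add r3 <- r2,r1: IF@6 ID@9 stall=0 (-) EX@10 MEM@11 WB@12
I4 mul r4 <- r5,r2: IF@9 ID@10 stall=1 (RAW on I2.r5 (WB@11)) EX@12 MEM@13 WB@14
I5 mul r3 <- r5,r4: IF@10 ID@12 stall=2 (RAW on I4.r4 (WB@14)) EX@15 MEM@16 WB@17
I6 mul r2 <- r3,r2: IF@12 ID@15 stall=2 (RAW on I5.r3 (WB@17)) EX@18 MEM@19 WB@20

Answer: 5 8 11 12 14 17 20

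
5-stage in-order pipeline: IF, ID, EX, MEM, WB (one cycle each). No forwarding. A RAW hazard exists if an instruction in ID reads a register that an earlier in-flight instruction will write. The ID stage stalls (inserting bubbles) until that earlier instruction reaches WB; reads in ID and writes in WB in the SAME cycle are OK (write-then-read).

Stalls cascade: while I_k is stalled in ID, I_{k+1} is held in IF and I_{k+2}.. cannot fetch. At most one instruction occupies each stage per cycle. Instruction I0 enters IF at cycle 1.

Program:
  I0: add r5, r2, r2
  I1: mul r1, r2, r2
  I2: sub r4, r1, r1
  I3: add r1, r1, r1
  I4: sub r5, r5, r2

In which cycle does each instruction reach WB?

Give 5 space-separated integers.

Answer: 5 6 9 10 11

Derivation:
I0 add r5 <- r2,r2: IF@1 ID@2 stall=0 (-) EX@3 MEM@4 WB@5
I1 mul r1 <- r2,r2: IF@2 ID@3 stall=0 (-) EX@4 MEM@5 WB@6
I2 sub r4 <- r1,r1: IF@3 ID@4 stall=2 (RAW on I1.r1 (WB@6)) EX@7 MEM@8 WB@9
I3 add r1 <- r1,r1: IF@4 ID@7 stall=0 (-) EX@8 MEM@9 WB@10
I4 sub r5 <- r5,r2: IF@7 ID@8 stall=0 (-) EX@9 MEM@10 WB@11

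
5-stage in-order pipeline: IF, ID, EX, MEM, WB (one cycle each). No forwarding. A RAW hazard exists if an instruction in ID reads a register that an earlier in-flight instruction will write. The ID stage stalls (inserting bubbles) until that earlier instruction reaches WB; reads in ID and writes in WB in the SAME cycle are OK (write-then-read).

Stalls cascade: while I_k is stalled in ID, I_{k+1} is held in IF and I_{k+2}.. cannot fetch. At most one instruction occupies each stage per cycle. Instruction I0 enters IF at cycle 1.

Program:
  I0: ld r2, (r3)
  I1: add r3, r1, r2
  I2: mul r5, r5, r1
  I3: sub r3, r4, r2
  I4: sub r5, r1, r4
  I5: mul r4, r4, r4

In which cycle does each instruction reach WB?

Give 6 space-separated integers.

I0 ld r2 <- r3: IF@1 ID@2 stall=0 (-) EX@3 MEM@4 WB@5
I1 add r3 <- r1,r2: IF@2 ID@3 stall=2 (RAW on I0.r2 (WB@5)) EX@6 MEM@7 WB@8
I2 mul r5 <- r5,r1: IF@3 ID@6 stall=0 (-) EX@7 MEM@8 WB@9
I3 sub r3 <- r4,r2: IF@6 ID@7 stall=0 (-) EX@8 MEM@9 WB@10
I4 sub r5 <- r1,r4: IF@7 ID@8 stall=0 (-) EX@9 MEM@10 WB@11
I5 mul r4 <- r4,r4: IF@8 ID@9 stall=0 (-) EX@10 MEM@11 WB@12

Answer: 5 8 9 10 11 12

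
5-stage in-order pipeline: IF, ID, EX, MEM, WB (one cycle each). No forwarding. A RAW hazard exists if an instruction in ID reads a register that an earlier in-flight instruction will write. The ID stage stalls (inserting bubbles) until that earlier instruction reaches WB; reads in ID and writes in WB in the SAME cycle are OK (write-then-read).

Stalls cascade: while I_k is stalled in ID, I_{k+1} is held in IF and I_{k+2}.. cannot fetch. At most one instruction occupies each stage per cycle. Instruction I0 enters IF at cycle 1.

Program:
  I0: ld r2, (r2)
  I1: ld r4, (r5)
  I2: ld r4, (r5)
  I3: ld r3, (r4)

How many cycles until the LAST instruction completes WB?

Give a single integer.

I0 ld r2 <- r2: IF@1 ID@2 stall=0 (-) EX@3 MEM@4 WB@5
I1 ld r4 <- r5: IF@2 ID@3 stall=0 (-) EX@4 MEM@5 WB@6
I2 ld r4 <- r5: IF@3 ID@4 stall=0 (-) EX@5 MEM@6 WB@7
I3 ld r3 <- r4: IF@4 ID@5 stall=2 (RAW on I2.r4 (WB@7)) EX@8 MEM@9 WB@10

Answer: 10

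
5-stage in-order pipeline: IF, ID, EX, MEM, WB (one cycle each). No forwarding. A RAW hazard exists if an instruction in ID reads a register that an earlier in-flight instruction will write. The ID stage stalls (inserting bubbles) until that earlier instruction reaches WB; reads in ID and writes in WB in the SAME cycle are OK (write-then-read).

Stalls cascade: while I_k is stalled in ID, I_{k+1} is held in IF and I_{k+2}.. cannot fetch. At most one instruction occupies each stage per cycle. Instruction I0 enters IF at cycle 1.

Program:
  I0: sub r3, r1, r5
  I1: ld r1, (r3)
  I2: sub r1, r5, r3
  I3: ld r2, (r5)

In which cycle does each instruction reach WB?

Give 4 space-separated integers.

I0 sub r3 <- r1,r5: IF@1 ID@2 stall=0 (-) EX@3 MEM@4 WB@5
I1 ld r1 <- r3: IF@2 ID@3 stall=2 (RAW on I0.r3 (WB@5)) EX@6 MEM@7 WB@8
I2 sub r1 <- r5,r3: IF@3 ID@6 stall=0 (-) EX@7 MEM@8 WB@9
I3 ld r2 <- r5: IF@6 ID@7 stall=0 (-) EX@8 MEM@9 WB@10

Answer: 5 8 9 10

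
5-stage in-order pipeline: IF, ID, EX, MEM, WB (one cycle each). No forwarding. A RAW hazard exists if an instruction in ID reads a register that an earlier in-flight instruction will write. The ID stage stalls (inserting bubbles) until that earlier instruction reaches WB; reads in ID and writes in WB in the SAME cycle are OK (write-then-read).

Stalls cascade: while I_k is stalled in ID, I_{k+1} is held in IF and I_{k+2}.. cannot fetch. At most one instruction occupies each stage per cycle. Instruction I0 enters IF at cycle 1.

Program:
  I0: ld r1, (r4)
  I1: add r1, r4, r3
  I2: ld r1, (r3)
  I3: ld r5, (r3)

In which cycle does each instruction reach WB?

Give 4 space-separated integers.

I0 ld r1 <- r4: IF@1 ID@2 stall=0 (-) EX@3 MEM@4 WB@5
I1 add r1 <- r4,r3: IF@2 ID@3 stall=0 (-) EX@4 MEM@5 WB@6
I2 ld r1 <- r3: IF@3 ID@4 stall=0 (-) EX@5 MEM@6 WB@7
I3 ld r5 <- r3: IF@4 ID@5 stall=0 (-) EX@6 MEM@7 WB@8

Answer: 5 6 7 8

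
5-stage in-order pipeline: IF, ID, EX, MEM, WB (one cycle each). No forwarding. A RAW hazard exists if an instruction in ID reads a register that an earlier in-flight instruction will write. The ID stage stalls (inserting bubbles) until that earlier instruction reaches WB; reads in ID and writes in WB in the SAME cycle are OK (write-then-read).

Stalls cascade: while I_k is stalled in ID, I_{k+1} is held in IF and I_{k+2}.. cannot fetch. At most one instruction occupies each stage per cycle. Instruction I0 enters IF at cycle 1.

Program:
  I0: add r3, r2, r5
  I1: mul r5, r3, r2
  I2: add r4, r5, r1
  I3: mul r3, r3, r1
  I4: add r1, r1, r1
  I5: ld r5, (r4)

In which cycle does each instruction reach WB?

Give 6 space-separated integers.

Answer: 5 8 11 12 13 14

Derivation:
I0 add r3 <- r2,r5: IF@1 ID@2 stall=0 (-) EX@3 MEM@4 WB@5
I1 mul r5 <- r3,r2: IF@2 ID@3 stall=2 (RAW on I0.r3 (WB@5)) EX@6 MEM@7 WB@8
I2 add r4 <- r5,r1: IF@3 ID@6 stall=2 (RAW on I1.r5 (WB@8)) EX@9 MEM@10 WB@11
I3 mul r3 <- r3,r1: IF@6 ID@9 stall=0 (-) EX@10 MEM@11 WB@12
I4 add r1 <- r1,r1: IF@9 ID@10 stall=0 (-) EX@11 MEM@12 WB@13
I5 ld r5 <- r4: IF@10 ID@11 stall=0 (-) EX@12 MEM@13 WB@14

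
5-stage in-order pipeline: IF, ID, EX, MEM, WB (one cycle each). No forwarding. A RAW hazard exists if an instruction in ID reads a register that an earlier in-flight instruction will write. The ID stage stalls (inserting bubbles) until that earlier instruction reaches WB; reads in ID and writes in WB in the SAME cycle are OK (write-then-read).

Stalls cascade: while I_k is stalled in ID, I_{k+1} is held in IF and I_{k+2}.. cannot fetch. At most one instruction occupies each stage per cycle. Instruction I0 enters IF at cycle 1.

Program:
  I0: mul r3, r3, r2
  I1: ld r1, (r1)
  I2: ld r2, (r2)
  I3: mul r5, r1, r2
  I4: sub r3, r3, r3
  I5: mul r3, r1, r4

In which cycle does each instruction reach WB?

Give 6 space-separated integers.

I0 mul r3 <- r3,r2: IF@1 ID@2 stall=0 (-) EX@3 MEM@4 WB@5
I1 ld r1 <- r1: IF@2 ID@3 stall=0 (-) EX@4 MEM@5 WB@6
I2 ld r2 <- r2: IF@3 ID@4 stall=0 (-) EX@5 MEM@6 WB@7
I3 mul r5 <- r1,r2: IF@4 ID@5 stall=2 (RAW on I2.r2 (WB@7)) EX@8 MEM@9 WB@10
I4 sub r3 <- r3,r3: IF@5 ID@8 stall=0 (-) EX@9 MEM@10 WB@11
I5 mul r3 <- r1,r4: IF@8 ID@9 stall=0 (-) EX@10 MEM@11 WB@12

Answer: 5 6 7 10 11 12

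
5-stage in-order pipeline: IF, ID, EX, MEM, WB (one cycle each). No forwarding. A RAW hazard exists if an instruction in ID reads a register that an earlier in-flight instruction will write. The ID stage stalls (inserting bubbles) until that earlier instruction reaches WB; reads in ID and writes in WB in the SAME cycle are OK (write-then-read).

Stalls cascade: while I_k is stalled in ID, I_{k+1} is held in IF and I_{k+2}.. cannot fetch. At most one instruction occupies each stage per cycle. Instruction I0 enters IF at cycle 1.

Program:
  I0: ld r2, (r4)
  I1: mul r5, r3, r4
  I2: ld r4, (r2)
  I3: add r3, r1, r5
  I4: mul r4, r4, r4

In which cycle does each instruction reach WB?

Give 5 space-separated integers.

Answer: 5 6 8 9 11

Derivation:
I0 ld r2 <- r4: IF@1 ID@2 stall=0 (-) EX@3 MEM@4 WB@5
I1 mul r5 <- r3,r4: IF@2 ID@3 stall=0 (-) EX@4 MEM@5 WB@6
I2 ld r4 <- r2: IF@3 ID@4 stall=1 (RAW on I0.r2 (WB@5)) EX@6 MEM@7 WB@8
I3 add r3 <- r1,r5: IF@4 ID@6 stall=0 (-) EX@7 MEM@8 WB@9
I4 mul r4 <- r4,r4: IF@6 ID@7 stall=1 (RAW on I2.r4 (WB@8)) EX@9 MEM@10 WB@11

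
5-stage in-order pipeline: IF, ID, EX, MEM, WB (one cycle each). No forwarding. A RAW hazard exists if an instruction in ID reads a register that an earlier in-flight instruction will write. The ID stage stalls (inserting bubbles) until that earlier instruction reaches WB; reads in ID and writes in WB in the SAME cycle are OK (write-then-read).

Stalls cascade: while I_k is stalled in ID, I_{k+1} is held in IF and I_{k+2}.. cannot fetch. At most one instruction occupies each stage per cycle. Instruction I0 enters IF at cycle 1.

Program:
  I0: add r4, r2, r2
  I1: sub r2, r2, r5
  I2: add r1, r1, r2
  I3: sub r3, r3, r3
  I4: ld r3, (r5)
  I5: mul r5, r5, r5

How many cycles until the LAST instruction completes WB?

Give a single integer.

I0 add r4 <- r2,r2: IF@1 ID@2 stall=0 (-) EX@3 MEM@4 WB@5
I1 sub r2 <- r2,r5: IF@2 ID@3 stall=0 (-) EX@4 MEM@5 WB@6
I2 add r1 <- r1,r2: IF@3 ID@4 stall=2 (RAW on I1.r2 (WB@6)) EX@7 MEM@8 WB@9
I3 sub r3 <- r3,r3: IF@4 ID@7 stall=0 (-) EX@8 MEM@9 WB@10
I4 ld r3 <- r5: IF@7 ID@8 stall=0 (-) EX@9 MEM@10 WB@11
I5 mul r5 <- r5,r5: IF@8 ID@9 stall=0 (-) EX@10 MEM@11 WB@12

Answer: 12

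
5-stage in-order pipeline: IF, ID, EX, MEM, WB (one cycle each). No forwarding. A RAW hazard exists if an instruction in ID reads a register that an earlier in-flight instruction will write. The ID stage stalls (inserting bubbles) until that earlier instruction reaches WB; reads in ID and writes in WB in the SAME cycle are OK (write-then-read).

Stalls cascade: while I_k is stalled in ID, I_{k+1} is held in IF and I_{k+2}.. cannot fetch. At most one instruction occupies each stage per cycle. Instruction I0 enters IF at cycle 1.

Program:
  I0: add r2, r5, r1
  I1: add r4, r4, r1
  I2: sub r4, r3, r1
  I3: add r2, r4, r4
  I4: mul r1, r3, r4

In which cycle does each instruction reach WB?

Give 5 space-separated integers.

I0 add r2 <- r5,r1: IF@1 ID@2 stall=0 (-) EX@3 MEM@4 WB@5
I1 add r4 <- r4,r1: IF@2 ID@3 stall=0 (-) EX@4 MEM@5 WB@6
I2 sub r4 <- r3,r1: IF@3 ID@4 stall=0 (-) EX@5 MEM@6 WB@7
I3 add r2 <- r4,r4: IF@4 ID@5 stall=2 (RAW on I2.r4 (WB@7)) EX@8 MEM@9 WB@10
I4 mul r1 <- r3,r4: IF@5 ID@8 stall=0 (-) EX@9 MEM@10 WB@11

Answer: 5 6 7 10 11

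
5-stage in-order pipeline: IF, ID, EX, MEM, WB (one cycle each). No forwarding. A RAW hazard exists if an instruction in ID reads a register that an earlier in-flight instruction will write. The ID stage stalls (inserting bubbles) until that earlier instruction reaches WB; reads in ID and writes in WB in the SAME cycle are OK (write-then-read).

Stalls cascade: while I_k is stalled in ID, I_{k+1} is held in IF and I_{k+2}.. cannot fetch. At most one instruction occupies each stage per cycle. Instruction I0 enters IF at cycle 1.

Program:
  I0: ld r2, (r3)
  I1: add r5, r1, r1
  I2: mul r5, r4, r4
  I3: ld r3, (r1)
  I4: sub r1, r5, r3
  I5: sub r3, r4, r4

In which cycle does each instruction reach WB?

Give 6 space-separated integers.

Answer: 5 6 7 8 11 12

Derivation:
I0 ld r2 <- r3: IF@1 ID@2 stall=0 (-) EX@3 MEM@4 WB@5
I1 add r5 <- r1,r1: IF@2 ID@3 stall=0 (-) EX@4 MEM@5 WB@6
I2 mul r5 <- r4,r4: IF@3 ID@4 stall=0 (-) EX@5 MEM@6 WB@7
I3 ld r3 <- r1: IF@4 ID@5 stall=0 (-) EX@6 MEM@7 WB@8
I4 sub r1 <- r5,r3: IF@5 ID@6 stall=2 (RAW on I3.r3 (WB@8)) EX@9 MEM@10 WB@11
I5 sub r3 <- r4,r4: IF@6 ID@9 stall=0 (-) EX@10 MEM@11 WB@12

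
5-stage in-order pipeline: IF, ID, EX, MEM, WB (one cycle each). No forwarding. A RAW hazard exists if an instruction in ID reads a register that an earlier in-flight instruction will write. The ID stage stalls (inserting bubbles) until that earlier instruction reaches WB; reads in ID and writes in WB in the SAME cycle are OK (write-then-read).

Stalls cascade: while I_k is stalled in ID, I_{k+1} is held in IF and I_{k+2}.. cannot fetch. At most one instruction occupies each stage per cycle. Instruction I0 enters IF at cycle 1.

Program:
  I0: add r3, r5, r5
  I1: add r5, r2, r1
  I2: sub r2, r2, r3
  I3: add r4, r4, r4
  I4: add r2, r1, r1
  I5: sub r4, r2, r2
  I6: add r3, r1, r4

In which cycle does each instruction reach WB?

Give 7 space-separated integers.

Answer: 5 6 8 9 10 13 16

Derivation:
I0 add r3 <- r5,r5: IF@1 ID@2 stall=0 (-) EX@3 MEM@4 WB@5
I1 add r5 <- r2,r1: IF@2 ID@3 stall=0 (-) EX@4 MEM@5 WB@6
I2 sub r2 <- r2,r3: IF@3 ID@4 stall=1 (RAW on I0.r3 (WB@5)) EX@6 MEM@7 WB@8
I3 add r4 <- r4,r4: IF@4 ID@6 stall=0 (-) EX@7 MEM@8 WB@9
I4 add r2 <- r1,r1: IF@6 ID@7 stall=0 (-) EX@8 MEM@9 WB@10
I5 sub r4 <- r2,r2: IF@7 ID@8 stall=2 (RAW on I4.r2 (WB@10)) EX@11 MEM@12 WB@13
I6 add r3 <- r1,r4: IF@8 ID@11 stall=2 (RAW on I5.r4 (WB@13)) EX@14 MEM@15 WB@16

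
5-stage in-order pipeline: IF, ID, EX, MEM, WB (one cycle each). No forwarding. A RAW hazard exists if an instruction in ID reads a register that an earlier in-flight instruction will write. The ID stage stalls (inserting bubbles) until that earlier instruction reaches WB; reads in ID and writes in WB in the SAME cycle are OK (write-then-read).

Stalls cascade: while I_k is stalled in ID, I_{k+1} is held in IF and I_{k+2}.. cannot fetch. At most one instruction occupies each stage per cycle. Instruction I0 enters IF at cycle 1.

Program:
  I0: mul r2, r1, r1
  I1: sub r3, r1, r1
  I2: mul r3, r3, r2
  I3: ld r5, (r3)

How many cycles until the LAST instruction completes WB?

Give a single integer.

I0 mul r2 <- r1,r1: IF@1 ID@2 stall=0 (-) EX@3 MEM@4 WB@5
I1 sub r3 <- r1,r1: IF@2 ID@3 stall=0 (-) EX@4 MEM@5 WB@6
I2 mul r3 <- r3,r2: IF@3 ID@4 stall=2 (RAW on I1.r3 (WB@6)) EX@7 MEM@8 WB@9
I3 ld r5 <- r3: IF@4 ID@7 stall=2 (RAW on I2.r3 (WB@9)) EX@10 MEM@11 WB@12

Answer: 12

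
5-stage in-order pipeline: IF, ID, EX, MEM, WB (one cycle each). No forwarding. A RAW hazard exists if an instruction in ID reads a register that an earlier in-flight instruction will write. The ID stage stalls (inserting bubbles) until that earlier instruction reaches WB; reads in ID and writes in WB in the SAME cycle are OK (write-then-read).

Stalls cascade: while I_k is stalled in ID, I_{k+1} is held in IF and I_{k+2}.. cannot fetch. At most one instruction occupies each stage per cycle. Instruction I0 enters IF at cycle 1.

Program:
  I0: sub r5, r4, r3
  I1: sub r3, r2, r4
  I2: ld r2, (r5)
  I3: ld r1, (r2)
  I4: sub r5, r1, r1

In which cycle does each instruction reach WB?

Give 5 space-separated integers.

I0 sub r5 <- r4,r3: IF@1 ID@2 stall=0 (-) EX@3 MEM@4 WB@5
I1 sub r3 <- r2,r4: IF@2 ID@3 stall=0 (-) EX@4 MEM@5 WB@6
I2 ld r2 <- r5: IF@3 ID@4 stall=1 (RAW on I0.r5 (WB@5)) EX@6 MEM@7 WB@8
I3 ld r1 <- r2: IF@4 ID@6 stall=2 (RAW on I2.r2 (WB@8)) EX@9 MEM@10 WB@11
I4 sub r5 <- r1,r1: IF@6 ID@9 stall=2 (RAW on I3.r1 (WB@11)) EX@12 MEM@13 WB@14

Answer: 5 6 8 11 14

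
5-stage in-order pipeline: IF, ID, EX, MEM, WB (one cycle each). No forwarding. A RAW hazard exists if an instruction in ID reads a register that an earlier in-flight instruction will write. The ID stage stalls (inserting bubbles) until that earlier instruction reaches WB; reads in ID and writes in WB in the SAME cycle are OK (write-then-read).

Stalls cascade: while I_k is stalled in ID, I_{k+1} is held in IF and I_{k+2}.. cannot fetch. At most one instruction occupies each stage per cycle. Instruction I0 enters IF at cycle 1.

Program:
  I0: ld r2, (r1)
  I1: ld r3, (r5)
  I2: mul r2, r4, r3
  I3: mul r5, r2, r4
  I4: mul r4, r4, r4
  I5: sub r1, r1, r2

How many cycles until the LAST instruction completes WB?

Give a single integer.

Answer: 14

Derivation:
I0 ld r2 <- r1: IF@1 ID@2 stall=0 (-) EX@3 MEM@4 WB@5
I1 ld r3 <- r5: IF@2 ID@3 stall=0 (-) EX@4 MEM@5 WB@6
I2 mul r2 <- r4,r3: IF@3 ID@4 stall=2 (RAW on I1.r3 (WB@6)) EX@7 MEM@8 WB@9
I3 mul r5 <- r2,r4: IF@4 ID@7 stall=2 (RAW on I2.r2 (WB@9)) EX@10 MEM@11 WB@12
I4 mul r4 <- r4,r4: IF@7 ID@10 stall=0 (-) EX@11 MEM@12 WB@13
I5 sub r1 <- r1,r2: IF@10 ID@11 stall=0 (-) EX@12 MEM@13 WB@14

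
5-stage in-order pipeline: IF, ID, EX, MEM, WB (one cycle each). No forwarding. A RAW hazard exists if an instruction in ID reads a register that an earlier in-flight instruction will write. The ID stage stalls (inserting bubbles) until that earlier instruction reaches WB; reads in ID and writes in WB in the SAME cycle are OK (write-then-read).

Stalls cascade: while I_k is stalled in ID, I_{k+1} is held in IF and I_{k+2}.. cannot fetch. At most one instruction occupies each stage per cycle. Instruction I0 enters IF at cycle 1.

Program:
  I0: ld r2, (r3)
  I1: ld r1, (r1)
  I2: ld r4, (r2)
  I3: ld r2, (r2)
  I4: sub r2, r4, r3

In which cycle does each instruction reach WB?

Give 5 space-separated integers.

Answer: 5 6 8 9 11

Derivation:
I0 ld r2 <- r3: IF@1 ID@2 stall=0 (-) EX@3 MEM@4 WB@5
I1 ld r1 <- r1: IF@2 ID@3 stall=0 (-) EX@4 MEM@5 WB@6
I2 ld r4 <- r2: IF@3 ID@4 stall=1 (RAW on I0.r2 (WB@5)) EX@6 MEM@7 WB@8
I3 ld r2 <- r2: IF@4 ID@6 stall=0 (-) EX@7 MEM@8 WB@9
I4 sub r2 <- r4,r3: IF@6 ID@7 stall=1 (RAW on I2.r4 (WB@8)) EX@9 MEM@10 WB@11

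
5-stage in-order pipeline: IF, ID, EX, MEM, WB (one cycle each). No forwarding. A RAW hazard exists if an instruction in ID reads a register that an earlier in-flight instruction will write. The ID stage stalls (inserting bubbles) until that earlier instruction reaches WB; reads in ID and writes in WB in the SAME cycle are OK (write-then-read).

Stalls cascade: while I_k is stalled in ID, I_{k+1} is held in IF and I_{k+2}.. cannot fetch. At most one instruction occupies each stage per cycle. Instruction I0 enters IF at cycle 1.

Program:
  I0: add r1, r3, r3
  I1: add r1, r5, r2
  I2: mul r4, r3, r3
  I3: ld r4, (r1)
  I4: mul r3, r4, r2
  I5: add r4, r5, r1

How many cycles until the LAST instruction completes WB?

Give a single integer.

I0 add r1 <- r3,r3: IF@1 ID@2 stall=0 (-) EX@3 MEM@4 WB@5
I1 add r1 <- r5,r2: IF@2 ID@3 stall=0 (-) EX@4 MEM@5 WB@6
I2 mul r4 <- r3,r3: IF@3 ID@4 stall=0 (-) EX@5 MEM@6 WB@7
I3 ld r4 <- r1: IF@4 ID@5 stall=1 (RAW on I1.r1 (WB@6)) EX@7 MEM@8 WB@9
I4 mul r3 <- r4,r2: IF@5 ID@7 stall=2 (RAW on I3.r4 (WB@9)) EX@10 MEM@11 WB@12
I5 add r4 <- r5,r1: IF@7 ID@10 stall=0 (-) EX@11 MEM@12 WB@13

Answer: 13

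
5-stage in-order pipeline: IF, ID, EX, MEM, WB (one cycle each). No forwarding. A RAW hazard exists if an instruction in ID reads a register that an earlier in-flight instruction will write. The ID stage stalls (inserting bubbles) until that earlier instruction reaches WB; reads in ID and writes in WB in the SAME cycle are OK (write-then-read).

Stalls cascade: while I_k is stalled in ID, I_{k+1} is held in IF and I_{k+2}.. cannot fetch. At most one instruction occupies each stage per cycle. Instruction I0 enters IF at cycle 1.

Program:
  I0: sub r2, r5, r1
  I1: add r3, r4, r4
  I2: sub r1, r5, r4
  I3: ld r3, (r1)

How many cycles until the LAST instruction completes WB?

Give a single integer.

Answer: 10

Derivation:
I0 sub r2 <- r5,r1: IF@1 ID@2 stall=0 (-) EX@3 MEM@4 WB@5
I1 add r3 <- r4,r4: IF@2 ID@3 stall=0 (-) EX@4 MEM@5 WB@6
I2 sub r1 <- r5,r4: IF@3 ID@4 stall=0 (-) EX@5 MEM@6 WB@7
I3 ld r3 <- r1: IF@4 ID@5 stall=2 (RAW on I2.r1 (WB@7)) EX@8 MEM@9 WB@10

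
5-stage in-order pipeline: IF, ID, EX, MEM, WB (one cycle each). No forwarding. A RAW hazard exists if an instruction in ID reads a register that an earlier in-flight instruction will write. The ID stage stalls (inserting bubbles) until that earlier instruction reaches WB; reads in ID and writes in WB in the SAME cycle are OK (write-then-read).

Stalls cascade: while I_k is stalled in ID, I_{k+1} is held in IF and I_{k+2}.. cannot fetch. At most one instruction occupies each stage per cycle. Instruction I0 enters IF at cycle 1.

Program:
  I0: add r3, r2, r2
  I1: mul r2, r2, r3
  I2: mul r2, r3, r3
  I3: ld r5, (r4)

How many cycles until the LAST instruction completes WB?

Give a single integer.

I0 add r3 <- r2,r2: IF@1 ID@2 stall=0 (-) EX@3 MEM@4 WB@5
I1 mul r2 <- r2,r3: IF@2 ID@3 stall=2 (RAW on I0.r3 (WB@5)) EX@6 MEM@7 WB@8
I2 mul r2 <- r3,r3: IF@3 ID@6 stall=0 (-) EX@7 MEM@8 WB@9
I3 ld r5 <- r4: IF@6 ID@7 stall=0 (-) EX@8 MEM@9 WB@10

Answer: 10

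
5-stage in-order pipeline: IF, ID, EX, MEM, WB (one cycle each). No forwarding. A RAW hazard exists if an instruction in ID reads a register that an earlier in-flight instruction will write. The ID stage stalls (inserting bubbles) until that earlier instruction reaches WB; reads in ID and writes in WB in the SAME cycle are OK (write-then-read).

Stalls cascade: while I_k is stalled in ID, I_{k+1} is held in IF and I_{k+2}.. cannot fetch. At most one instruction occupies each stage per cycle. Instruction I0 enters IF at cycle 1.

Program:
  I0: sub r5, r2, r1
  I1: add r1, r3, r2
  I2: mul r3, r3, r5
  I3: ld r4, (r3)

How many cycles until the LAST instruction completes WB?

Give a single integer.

I0 sub r5 <- r2,r1: IF@1 ID@2 stall=0 (-) EX@3 MEM@4 WB@5
I1 add r1 <- r3,r2: IF@2 ID@3 stall=0 (-) EX@4 MEM@5 WB@6
I2 mul r3 <- r3,r5: IF@3 ID@4 stall=1 (RAW on I0.r5 (WB@5)) EX@6 MEM@7 WB@8
I3 ld r4 <- r3: IF@4 ID@6 stall=2 (RAW on I2.r3 (WB@8)) EX@9 MEM@10 WB@11

Answer: 11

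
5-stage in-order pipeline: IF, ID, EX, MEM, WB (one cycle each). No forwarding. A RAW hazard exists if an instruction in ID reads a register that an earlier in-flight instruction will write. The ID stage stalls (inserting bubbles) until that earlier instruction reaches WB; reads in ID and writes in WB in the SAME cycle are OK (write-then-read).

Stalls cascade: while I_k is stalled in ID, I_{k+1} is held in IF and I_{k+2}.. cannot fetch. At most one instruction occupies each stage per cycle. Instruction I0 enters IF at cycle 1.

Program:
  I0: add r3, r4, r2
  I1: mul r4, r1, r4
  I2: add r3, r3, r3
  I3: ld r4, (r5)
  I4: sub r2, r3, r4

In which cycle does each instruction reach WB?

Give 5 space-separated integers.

I0 add r3 <- r4,r2: IF@1 ID@2 stall=0 (-) EX@3 MEM@4 WB@5
I1 mul r4 <- r1,r4: IF@2 ID@3 stall=0 (-) EX@4 MEM@5 WB@6
I2 add r3 <- r3,r3: IF@3 ID@4 stall=1 (RAW on I0.r3 (WB@5)) EX@6 MEM@7 WB@8
I3 ld r4 <- r5: IF@4 ID@6 stall=0 (-) EX@7 MEM@8 WB@9
I4 sub r2 <- r3,r4: IF@6 ID@7 stall=2 (RAW on I3.r4 (WB@9)) EX@10 MEM@11 WB@12

Answer: 5 6 8 9 12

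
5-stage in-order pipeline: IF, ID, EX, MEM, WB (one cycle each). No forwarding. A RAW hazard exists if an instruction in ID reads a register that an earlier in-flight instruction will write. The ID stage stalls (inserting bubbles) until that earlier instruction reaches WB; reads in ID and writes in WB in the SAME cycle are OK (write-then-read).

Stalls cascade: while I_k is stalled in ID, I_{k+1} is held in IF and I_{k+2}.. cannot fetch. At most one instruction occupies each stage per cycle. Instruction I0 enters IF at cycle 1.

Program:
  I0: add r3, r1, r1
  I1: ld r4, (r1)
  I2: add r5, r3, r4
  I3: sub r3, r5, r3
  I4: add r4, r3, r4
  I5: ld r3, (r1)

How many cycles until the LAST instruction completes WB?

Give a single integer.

Answer: 16

Derivation:
I0 add r3 <- r1,r1: IF@1 ID@2 stall=0 (-) EX@3 MEM@4 WB@5
I1 ld r4 <- r1: IF@2 ID@3 stall=0 (-) EX@4 MEM@5 WB@6
I2 add r5 <- r3,r4: IF@3 ID@4 stall=2 (RAW on I1.r4 (WB@6)) EX@7 MEM@8 WB@9
I3 sub r3 <- r5,r3: IF@4 ID@7 stall=2 (RAW on I2.r5 (WB@9)) EX@10 MEM@11 WB@12
I4 add r4 <- r3,r4: IF@7 ID@10 stall=2 (RAW on I3.r3 (WB@12)) EX@13 MEM@14 WB@15
I5 ld r3 <- r1: IF@10 ID@13 stall=0 (-) EX@14 MEM@15 WB@16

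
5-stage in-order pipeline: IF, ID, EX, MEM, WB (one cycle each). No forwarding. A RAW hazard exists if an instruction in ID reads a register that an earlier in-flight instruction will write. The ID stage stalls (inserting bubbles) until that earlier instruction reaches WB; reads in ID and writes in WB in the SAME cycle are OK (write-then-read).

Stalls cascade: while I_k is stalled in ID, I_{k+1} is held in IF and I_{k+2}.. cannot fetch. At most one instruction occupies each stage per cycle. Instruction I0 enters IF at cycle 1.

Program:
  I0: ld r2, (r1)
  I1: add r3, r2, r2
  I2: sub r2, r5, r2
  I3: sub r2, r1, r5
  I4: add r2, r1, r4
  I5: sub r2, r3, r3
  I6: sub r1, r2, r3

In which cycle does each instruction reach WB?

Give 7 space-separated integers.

I0 ld r2 <- r1: IF@1 ID@2 stall=0 (-) EX@3 MEM@4 WB@5
I1 add r3 <- r2,r2: IF@2 ID@3 stall=2 (RAW on I0.r2 (WB@5)) EX@6 MEM@7 WB@8
I2 sub r2 <- r5,r2: IF@3 ID@6 stall=0 (-) EX@7 MEM@8 WB@9
I3 sub r2 <- r1,r5: IF@6 ID@7 stall=0 (-) EX@8 MEM@9 WB@10
I4 add r2 <- r1,r4: IF@7 ID@8 stall=0 (-) EX@9 MEM@10 WB@11
I5 sub r2 <- r3,r3: IF@8 ID@9 stall=0 (-) EX@10 MEM@11 WB@12
I6 sub r1 <- r2,r3: IF@9 ID@10 stall=2 (RAW on I5.r2 (WB@12)) EX@13 MEM@14 WB@15

Answer: 5 8 9 10 11 12 15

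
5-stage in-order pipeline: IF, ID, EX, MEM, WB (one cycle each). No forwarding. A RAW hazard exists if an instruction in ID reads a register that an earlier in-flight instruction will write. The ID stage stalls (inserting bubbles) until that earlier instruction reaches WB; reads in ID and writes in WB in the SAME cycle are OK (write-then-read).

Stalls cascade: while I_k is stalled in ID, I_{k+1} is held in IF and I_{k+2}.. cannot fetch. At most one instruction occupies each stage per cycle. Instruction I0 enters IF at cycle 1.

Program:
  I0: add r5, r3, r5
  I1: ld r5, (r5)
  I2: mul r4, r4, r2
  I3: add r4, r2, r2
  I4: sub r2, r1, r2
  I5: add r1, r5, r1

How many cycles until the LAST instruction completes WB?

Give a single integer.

I0 add r5 <- r3,r5: IF@1 ID@2 stall=0 (-) EX@3 MEM@4 WB@5
I1 ld r5 <- r5: IF@2 ID@3 stall=2 (RAW on I0.r5 (WB@5)) EX@6 MEM@7 WB@8
I2 mul r4 <- r4,r2: IF@3 ID@6 stall=0 (-) EX@7 MEM@8 WB@9
I3 add r4 <- r2,r2: IF@6 ID@7 stall=0 (-) EX@8 MEM@9 WB@10
I4 sub r2 <- r1,r2: IF@7 ID@8 stall=0 (-) EX@9 MEM@10 WB@11
I5 add r1 <- r5,r1: IF@8 ID@9 stall=0 (-) EX@10 MEM@11 WB@12

Answer: 12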